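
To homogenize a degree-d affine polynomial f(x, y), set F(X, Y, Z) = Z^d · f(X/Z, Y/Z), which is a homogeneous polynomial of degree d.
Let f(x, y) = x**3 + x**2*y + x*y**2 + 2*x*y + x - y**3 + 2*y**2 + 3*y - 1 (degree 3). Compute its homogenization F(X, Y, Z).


F(X, Y, Z) = X**3 + X**2*Y + X*Y**2 + 2*X*Y*Z + X*Z**2 - Y**3 + 2*Y**2*Z + 3*Y*Z**2 - Z**3

deg(f) = 3.
Substitute x = X/Z, y = Y/Z into f, then multiply by Z^3.
  monomial 1·x^3·y^0 ↦ 1·X^3·Y^0·Z^0.
  monomial 1·x^2·y^1 ↦ 1·X^2·Y^1·Z^0.
  monomial 1·x^1·y^2 ↦ 1·X^1·Y^2·Z^0.
  monomial 2·x^1·y^1 ↦ 2·X^1·Y^1·Z^1.
  monomial 1·x^1·y^0 ↦ 1·X^1·Y^0·Z^2.
  monomial -1·x^0·y^3 ↦ -1·X^0·Y^3·Z^0.
  monomial 2·x^0·y^2 ↦ 2·X^0·Y^2·Z^1.
  monomial 3·x^0·y^1 ↦ 3·X^0·Y^1·Z^2.
  monomial -1·x^0·y^0 ↦ -1·X^0·Y^0·Z^3.
Collecting: F(X, Y, Z) = X**3 + X**2*Y + X*Y**2 + 2*X*Y*Z + X*Z**2 - Y**3 + 2*Y**2*Z + 3*Y*Z**2 - Z**3.


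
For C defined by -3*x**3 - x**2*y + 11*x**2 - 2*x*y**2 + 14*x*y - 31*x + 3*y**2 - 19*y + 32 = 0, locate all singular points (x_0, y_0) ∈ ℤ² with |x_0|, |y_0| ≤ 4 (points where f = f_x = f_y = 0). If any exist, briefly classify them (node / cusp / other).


Singular points: {(1, 3)}; classification: node.

Compute partial derivatives:
  f_x = -9*x**2 - 2*x*y + 22*x - 2*y**2 + 14*y - 31.
  f_y = -x**2 - 4*x*y + 14*x + 6*y - 19.
Scan x_0 ∈ {−4, ..., 4}. For each x_0, f_y(x_0, y) is a polynomial in y; find its integer roots y ∈ {−4, ..., 4}, then test f_x and f at those candidates.
  x = -4: f_y(-4, y) = 22*y - 91; no integer root y with |y| ≤ 4.
  x = -3: f_y(-3, y) = 18*y - 70; no integer root y with |y| ≤ 4.
  x = -2: f_y(-2, y) = 14*y - 51; no integer root y with |y| ≤ 4.
  x = -1: f_y(-1, y) = 10*y - 34; no integer root y with |y| ≤ 4.
  x = 0: f_y(0, y) = 6*y - 19; no integer root y with |y| ≤ 4.
  x = 1: f_y(1, y) = 2*y - 6; vanishes at y ∈ {3}. (1, 3): f_x = 0, f = 0 — SINGULAR.
  x = 2: f_y(2, y) = 5 - 2*y; no integer root y with |y| ≤ 4.
  x = 3: f_y(3, y) = 14 - 6*y; no integer root y with |y| ≤ 4.
  x = 4: f_y(4, y) = 21 - 10*y; no integer root y with |y| ≤ 4.
Only singular point on the grid: (1, 3).
Classify: substitute x = 1 + u, y = 3 + v and expand: f = -3*u**3 - u**2*v - u**2 - 2*u*v**2 + v**2.
No constant or linear terms (consistent with a singular point). Quadratic part: -u**2 + v**2. Cubic part: -3*u**3 - u**2*v - 2*u*v**2.
The quadratic part v**2 - u**2 = (v − u)(v + u) splits into two distinct linear factors, so there are two distinct tangent lines y − 3 = ±(x − 1) — this is a node (ordinary double point).
Classification: node.


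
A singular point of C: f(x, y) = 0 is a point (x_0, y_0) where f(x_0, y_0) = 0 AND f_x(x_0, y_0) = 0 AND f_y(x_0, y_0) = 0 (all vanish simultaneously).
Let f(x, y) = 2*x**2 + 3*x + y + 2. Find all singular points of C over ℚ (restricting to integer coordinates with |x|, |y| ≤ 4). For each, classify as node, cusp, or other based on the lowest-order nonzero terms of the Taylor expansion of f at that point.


No singular points in the scanned grid; C is smooth there.

Compute partial derivatives:
  f_x = 4*x + 3.
  f_y = 1.
f_y = 1 is a nonzero constant, so f_y never vanishes: no point (x, y) can satisfy f = f_x = f_y = 0. In particular no (x, y) ∈ {−4, ..., 4}² is singular; the curve is smooth.


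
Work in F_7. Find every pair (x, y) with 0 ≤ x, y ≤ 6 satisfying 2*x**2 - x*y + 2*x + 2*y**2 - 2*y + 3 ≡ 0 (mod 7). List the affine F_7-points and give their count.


Affine F_7-points: {(0, 2), (0, 6), (1, 0), (1, 5), (2, 3), (2, 6), (4, 5), (5, 0)}; count = 8.

For each of the 49 pairs (x, y) ∈ F_7², evaluate f(x, y) mod 7. Record the zeros.
  x = 0: [0↦3, 1↦3, 2↦0, 3↦1, 4↦6, 5↦1, 6↦0]  zeros at y ∈ {2, 6}
  x = 1: [0↦0, 1↦6, 2↦2, 3↦2, 4↦6, 5↦0, 6↦5]  zeros at y ∈ {0, 5}
  x = 2: [0↦1, 1↦6, 2↦1, 3↦0, 4↦3, 5↦3, 6↦0]  zeros at y ∈ {3, 6}
  x = 3: [0↦6, 1↦3, 2↦4, 3↦2, 4↦4, 5↦3, 6↦6]  zeros at y ∈ ∅
  x = 4: [0↦1, 1↦4, 2↦4, 3↦1, 4↦2, 5↦0, 6↦2]  zeros at y ∈ {5}
  x = 5: [0↦0, 1↦2, 2↦1, 3↦4, 4↦4, 5↦1, 6↦2]  zeros at y ∈ {0}
  x = 6: [0↦3, 1↦4, 2↦2, 3↦4, 4↦3, 5↦6, 6↦6]  zeros at y ∈ ∅
Collecting zeros: affine points = {(0, 2), (0, 6), (1, 0), (1, 5), (2, 3), (2, 6), (4, 5), (5, 0)}.
Total count |C(F_7)_aff| = 8.


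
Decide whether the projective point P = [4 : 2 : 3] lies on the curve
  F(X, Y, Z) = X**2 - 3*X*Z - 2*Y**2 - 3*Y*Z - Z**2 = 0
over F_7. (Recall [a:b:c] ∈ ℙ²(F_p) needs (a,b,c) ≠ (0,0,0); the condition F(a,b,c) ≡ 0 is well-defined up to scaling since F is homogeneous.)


F(4,2,3) ≡ 1 (mod 7); P is NOT on the curve.

Evaluate F(4, 2, 3) term-by-term (mod 7).
  X**2 ↦ 1·16·1·1 = 16
  -3*X*Z ↦ -3·4·1·3 = -36
  -2*Y**2 ↦ -2·1·4·1 = -8
  -3*Y*Z ↦ -3·1·2·3 = -18
  -Z**2 ↦ -1·1·1·9 = -9
Sum: F(4, 2, 3) = (16) + (-36) + (-8) + (-18) + (-9) = -55.
Reducing mod 7: -55 ≡ 1 (mod 7).
Since F(a, b, c) ≡ 1 ≠ 0 (mod 7), P does NOT lie on the curve.


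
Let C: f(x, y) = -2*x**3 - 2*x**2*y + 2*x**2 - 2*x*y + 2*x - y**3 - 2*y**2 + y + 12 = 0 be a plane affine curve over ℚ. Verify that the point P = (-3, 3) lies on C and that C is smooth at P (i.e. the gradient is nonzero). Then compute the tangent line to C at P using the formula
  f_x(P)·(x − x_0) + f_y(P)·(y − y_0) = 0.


Tangent line at P: -34*x - 50*y + 48 = 0.

Step 1: f(-3, 3) = 0, so P lies on C.
Step 2: partial derivatives
  f_x(x, y) = -6*x**2 - 4*x*y + 4*x - 2*y + 2, f_y(x, y) = -2*x**2 - 2*x - 3*y**2 - 4*y + 1.
  f_x(P) = -34, f_y(P) = -50 (gradient nonzero, so P is smooth).
Step 3: tangent line at P: -34·(x − -3) + -50·(y − 3) = 0.
Expanding: -34*x - 50*y + 48 = 0.


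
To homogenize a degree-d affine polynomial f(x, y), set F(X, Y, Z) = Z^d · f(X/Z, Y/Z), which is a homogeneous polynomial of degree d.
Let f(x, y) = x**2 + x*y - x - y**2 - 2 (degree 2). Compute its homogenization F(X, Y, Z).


F(X, Y, Z) = X**2 + X*Y - X*Z - Y**2 - 2*Z**2

deg(f) = 2.
Substitute x = X/Z, y = Y/Z into f, then multiply by Z^2.
  monomial 1·x^2·y^0 ↦ 1·X^2·Y^0·Z^0.
  monomial 1·x^1·y^1 ↦ 1·X^1·Y^1·Z^0.
  monomial -1·x^1·y^0 ↦ -1·X^1·Y^0·Z^1.
  monomial -1·x^0·y^2 ↦ -1·X^0·Y^2·Z^0.
  monomial -2·x^0·y^0 ↦ -2·X^0·Y^0·Z^2.
Collecting: F(X, Y, Z) = X**2 + X*Y - X*Z - Y**2 - 2*Z**2.


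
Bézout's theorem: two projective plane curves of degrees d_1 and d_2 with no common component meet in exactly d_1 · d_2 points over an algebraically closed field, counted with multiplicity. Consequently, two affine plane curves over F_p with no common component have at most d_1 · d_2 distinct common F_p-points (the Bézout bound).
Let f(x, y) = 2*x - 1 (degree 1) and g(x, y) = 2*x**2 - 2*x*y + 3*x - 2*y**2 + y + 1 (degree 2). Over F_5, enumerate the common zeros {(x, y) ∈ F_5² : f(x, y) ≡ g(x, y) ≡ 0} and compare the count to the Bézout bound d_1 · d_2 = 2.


Common zeros: {(3, 2), (3, 3)}; count = 2; Bézout bound = 2.

deg(f) = 1, deg(g) = 2, so Bézout bound = 2.
Scan x ∈ F_5. For each x, list the y ∈ F_5 with f(x, y) ≡ 0 and those with g(x, y) ≡ 0 (mod 5); the common zeros in that column are the intersection.
  x = 0: f ≡ 0 at y ∈ ∅; g ≡ 0 at y ∈ {1, 2}; common: ∅.
  x = 1: f ≡ 0 at y ∈ ∅; g ≡ 0 at y ∈ {3, 4}; common: ∅.
  x = 2: f ≡ 0 at y ∈ ∅; g ≡ 0 at y ∈ {0, 1}; common: ∅.
  x = 3: f ≡ 0 at y ∈ {0, 1, 2, 3, 4}; g ≡ 0 at y ∈ {2, 3}; common: {2, 3}.
  x = 4: f ≡ 0 at y ∈ ∅; g ≡ 0 at y ∈ {0, 4}; common: ∅.
Collecting: common zeros = {(3, 2), (3, 3)}, so the count is 2.
Comparison with the Bézout bound: 2 ≤ 2 = deg(f)·deg(g), as expected for curves with no common component (the bound is attained).


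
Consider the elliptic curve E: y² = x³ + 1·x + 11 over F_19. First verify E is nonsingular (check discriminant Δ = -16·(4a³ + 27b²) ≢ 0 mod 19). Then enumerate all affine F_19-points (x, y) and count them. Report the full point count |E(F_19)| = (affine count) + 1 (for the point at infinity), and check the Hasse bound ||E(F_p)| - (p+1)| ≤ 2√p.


Affine points = {(0, 7), (0, 12), (6, 9), (6, 10), (7, 0), (11, 2), (11, 17), (13, 6), (13, 13), (15, 0), (16, 0), (17, 1), (17, 18), (18, 3), (18, 16)}; affine count = 15; |E(F_19)| = 16.

Discriminant check: Δ ∝ 4a³ + 27b² = 4·1³ + 27·11² = 4·1 + 27·121 ≡ 3 (mod 19). Nonzero ⇒ E is nonsingular.
For each x ∈ F_19, compute rhs = x³ + 1·x + 11 mod 19, then count y ∈ F_19 with y² ≡ rhs.
  x = 0: rhs = 11, matching y values: 7, 12 (2 points).
  x = 1: rhs = 13, matching y values: none (0 points).
  x = 2: rhs = 2, matching y values: none (0 points).
  x = 3: rhs = 3, matching y values: none (0 points).
  x = 4: rhs = 3, matching y values: none (0 points).
  x = 5: rhs = 8, matching y values: none (0 points).
  x = 6: rhs = 5, matching y values: 9, 10 (2 points).
  x = 7: rhs = 0, matching y values: 0 (1 points).
  x = 8: rhs = 18, matching y values: none (0 points).
  x = 9: rhs = 8, matching y values: none (0 points).
  x = 10: rhs = 14, matching y values: none (0 points).
  x = 11: rhs = 4, matching y values: 2, 17 (2 points).
  x = 12: rhs = 3, matching y values: none (0 points).
  x = 13: rhs = 17, matching y values: 6, 13 (2 points).
  x = 14: rhs = 14, matching y values: none (0 points).
  x = 15: rhs = 0, matching y values: 0 (1 points).
  x = 16: rhs = 0, matching y values: 0 (1 points).
  x = 17: rhs = 1, matching y values: 1, 18 (2 points).
  x = 18: rhs = 9, matching y values: 3, 16 (2 points).
Total affine count: 15.
Full point count |E(F_19)| = 15 + 1 = 16.
Hasse bound: |16 − (19+1)| = |-4| = 4 ≤ 2√19 ≈ 8.7178 ✓.


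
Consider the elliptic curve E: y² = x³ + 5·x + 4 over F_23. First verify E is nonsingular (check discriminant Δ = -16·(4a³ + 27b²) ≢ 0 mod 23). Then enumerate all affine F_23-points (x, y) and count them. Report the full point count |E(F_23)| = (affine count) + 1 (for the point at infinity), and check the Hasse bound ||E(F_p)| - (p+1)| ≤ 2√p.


Affine points = {(0, 2), (0, 21), (3, 0), (5, 4), (5, 19), (8, 2), (8, 21), (13, 9), (13, 14), (14, 9), (14, 14), (15, 2), (15, 21), (19, 9), (19, 14), (20, 10), (20, 13), (21, 3), (21, 20)}; affine count = 19; |E(F_23)| = 20.

Discriminant check: Δ ∝ 4a³ + 27b² = 4·5³ + 27·4² = 4·125 + 27·16 ≡ 12 (mod 23). Nonzero ⇒ E is nonsingular.
For each x ∈ F_23, compute rhs = x³ + 5·x + 4 mod 23, then count y ∈ F_23 with y² ≡ rhs.
  x = 0: rhs = 4, matching y values: 2, 21 (2 points).
  x = 1: rhs = 10, matching y values: none (0 points).
  x = 2: rhs = 22, matching y values: none (0 points).
  x = 3: rhs = 0, matching y values: 0 (1 points).
  x = 4: rhs = 19, matching y values: none (0 points).
  x = 5: rhs = 16, matching y values: 4, 19 (2 points).
  x = 6: rhs = 20, matching y values: none (0 points).
  x = 7: rhs = 14, matching y values: none (0 points).
  x = 8: rhs = 4, matching y values: 2, 21 (2 points).
  x = 9: rhs = 19, matching y values: none (0 points).
  x = 10: rhs = 19, matching y values: none (0 points).
  x = 11: rhs = 10, matching y values: none (0 points).
  x = 12: rhs = 21, matching y values: none (0 points).
  x = 13: rhs = 12, matching y values: 9, 14 (2 points).
  x = 14: rhs = 12, matching y values: 9, 14 (2 points).
  x = 15: rhs = 4, matching y values: 2, 21 (2 points).
  x = 16: rhs = 17, matching y values: none (0 points).
  x = 17: rhs = 11, matching y values: none (0 points).
  x = 18: rhs = 15, matching y values: none (0 points).
  x = 19: rhs = 12, matching y values: 9, 14 (2 points).
  x = 20: rhs = 8, matching y values: 10, 13 (2 points).
  x = 21: rhs = 9, matching y values: 3, 20 (2 points).
  x = 22: rhs = 21, matching y values: none (0 points).
Total affine count: 19.
Full point count |E(F_23)| = 19 + 1 = 20.
Hasse bound: |20 − (23+1)| = |-4| = 4 ≤ 2√23 ≈ 9.5917 ✓.


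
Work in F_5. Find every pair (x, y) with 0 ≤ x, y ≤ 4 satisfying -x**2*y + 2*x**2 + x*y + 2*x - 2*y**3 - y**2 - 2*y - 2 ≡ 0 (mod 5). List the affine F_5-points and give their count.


Affine F_5-points: {(1, 4), (2, 0), (2, 3), (2, 4), (3, 3), (4, 2)}; count = 6.

For each of the 25 pairs (x, y) ∈ F_5², evaluate f(x, y) mod 5. Record the zeros.
  x = 0: [0↦3, 1↦3, 2↦4, 3↦4, 4↦1]  zeros at y ∈ ∅
  x = 1: [0↦2, 1↦2, 2↦3, 3↦3, 4↦0]  zeros at y ∈ {4}
  x = 2: [0↦0, 1↦3, 2↦2, 3↦0, 4↦0]  zeros at y ∈ {0, 3, 4}
  x = 3: [0↦2, 1↦1, 2↦1, 3↦0, 4↦1]  zeros at y ∈ {3}
  x = 4: [0↦3, 1↦1, 2↦0, 3↦3, 4↦3]  zeros at y ∈ {2}
Collecting zeros: affine points = {(1, 4), (2, 0), (2, 3), (2, 4), (3, 3), (4, 2)}.
Total count |C(F_5)_aff| = 6.


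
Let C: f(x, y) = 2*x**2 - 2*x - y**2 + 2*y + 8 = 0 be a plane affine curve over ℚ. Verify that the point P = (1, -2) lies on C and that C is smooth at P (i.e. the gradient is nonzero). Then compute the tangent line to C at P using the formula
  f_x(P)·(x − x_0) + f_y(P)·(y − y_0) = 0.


Tangent line at P: 2*x + 6*y + 10 = 0.

Step 1: f(1, -2) = 0, so P lies on C.
Step 2: partial derivatives
  f_x(x, y) = 4*x - 2, f_y(x, y) = 2 - 2*y.
  f_x(P) = 2, f_y(P) = 6 (gradient nonzero, so P is smooth).
Step 3: tangent line at P: 2·(x − 1) + 6·(y − -2) = 0.
Expanding: 2*x + 6*y + 10 = 0.


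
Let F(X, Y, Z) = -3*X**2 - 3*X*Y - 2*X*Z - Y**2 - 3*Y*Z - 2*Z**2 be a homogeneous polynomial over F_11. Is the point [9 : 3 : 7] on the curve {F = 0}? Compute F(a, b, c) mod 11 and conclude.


F(9,3,7) ≡ 7 (mod 11); P is NOT on the curve.

Evaluate F(9, 3, 7) term-by-term (mod 11).
  -3*X**2 ↦ -3·81·1·1 = -243
  -3*X*Y ↦ -3·9·3·1 = -81
  -2*X*Z ↦ -2·9·1·7 = -126
  -Y**2 ↦ -1·1·9·1 = -9
  -3*Y*Z ↦ -3·1·3·7 = -63
  -2*Z**2 ↦ -2·1·1·49 = -98
Sum: F(9, 3, 7) = (-243) + (-81) + (-126) + (-9) + (-63) + (-98) = -620.
Reducing mod 11: -620 ≡ 7 (mod 11).
Since F(a, b, c) ≡ 7 ≠ 0 (mod 11), P does NOT lie on the curve.


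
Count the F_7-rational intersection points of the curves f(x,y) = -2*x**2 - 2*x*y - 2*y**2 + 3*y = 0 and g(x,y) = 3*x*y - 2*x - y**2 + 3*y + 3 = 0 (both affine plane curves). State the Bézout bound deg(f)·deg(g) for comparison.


Common zeros: {(0, 5)}; count = 1; Bézout bound = 4.

deg(f) = 2, deg(g) = 2, so Bézout bound = 4.
Scan x ∈ F_7. For each x, list the y ∈ F_7 with f(x, y) ≡ 0 and those with g(x, y) ≡ 0 (mod 7); the common zeros in that column are the intersection.
  x = 0: f ≡ 0 at y ∈ {0, 5}; g ≡ 0 at y ∈ {5}; common: {5}.
  x = 1: f ≡ 0 at y ∈ ∅; g ≡ 0 at y ∈ ∅; common: ∅.
  x = 2: f ≡ 0 at y ∈ {5}; g ≡ 0 at y ∈ {1}; common: ∅.
  x = 3: f ≡ 0 at y ∈ ∅; g ≡ 0 at y ∈ ∅; common: ∅.
  x = 4: f ≡ 0 at y ∈ {4}; g ≡ 0 at y ∈ {2, 6}; common: ∅.
  x = 5: f ≡ 0 at y ∈ ∅; g ≡ 0 at y ∈ {0, 4}; common: ∅.
  x = 6: f ≡ 0 at y ∈ {2, 4}; g ≡ 0 at y ∈ ∅; common: ∅.
Collecting: common zeros = {(0, 5)}, so the count is 1.
Comparison with the Bézout bound: 1 ≤ 4 = deg(f)·deg(g), as expected for curves with no common component (the affine F_7-count falls short of the bound because intersections may lie at infinity, over extension fields, or carry multiplicity).


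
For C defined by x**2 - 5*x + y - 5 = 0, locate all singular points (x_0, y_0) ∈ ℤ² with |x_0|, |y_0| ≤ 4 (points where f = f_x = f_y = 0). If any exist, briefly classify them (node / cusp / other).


No singular points in the scanned grid; C is smooth there.

Compute partial derivatives:
  f_x = 2*x - 5.
  f_y = 1.
f_y = 1 is a nonzero constant, so f_y never vanishes: no point (x, y) can satisfy f = f_x = f_y = 0. In particular no (x, y) ∈ {−4, ..., 4}² is singular; the curve is smooth.


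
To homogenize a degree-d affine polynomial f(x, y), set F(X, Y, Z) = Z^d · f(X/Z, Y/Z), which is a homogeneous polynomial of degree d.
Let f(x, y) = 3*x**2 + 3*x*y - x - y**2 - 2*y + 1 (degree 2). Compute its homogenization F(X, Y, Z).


F(X, Y, Z) = 3*X**2 + 3*X*Y - X*Z - Y**2 - 2*Y*Z + Z**2

deg(f) = 2.
Substitute x = X/Z, y = Y/Z into f, then multiply by Z^2.
  monomial 3·x^2·y^0 ↦ 3·X^2·Y^0·Z^0.
  monomial 3·x^1·y^1 ↦ 3·X^1·Y^1·Z^0.
  monomial -1·x^1·y^0 ↦ -1·X^1·Y^0·Z^1.
  monomial -1·x^0·y^2 ↦ -1·X^0·Y^2·Z^0.
  monomial -2·x^0·y^1 ↦ -2·X^0·Y^1·Z^1.
  monomial 1·x^0·y^0 ↦ 1·X^0·Y^0·Z^2.
Collecting: F(X, Y, Z) = 3*X**2 + 3*X*Y - X*Z - Y**2 - 2*Y*Z + Z**2.


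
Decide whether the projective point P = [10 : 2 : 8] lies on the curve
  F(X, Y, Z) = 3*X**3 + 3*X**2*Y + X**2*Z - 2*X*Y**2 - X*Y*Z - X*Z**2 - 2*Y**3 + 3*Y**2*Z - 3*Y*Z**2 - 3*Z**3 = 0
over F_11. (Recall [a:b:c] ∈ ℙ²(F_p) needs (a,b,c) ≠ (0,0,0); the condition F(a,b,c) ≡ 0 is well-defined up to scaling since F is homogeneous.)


F(10,2,8) ≡ 8 (mod 11); P is NOT on the curve.

Evaluate F(10, 2, 8) term-by-term (mod 11).
  3*X**3 ↦ 3·1000·1·1 = 3000
  3*X**2*Y ↦ 3·100·2·1 = 600
  X**2*Z ↦ 1·100·1·8 = 800
  -2*X*Y**2 ↦ -2·10·4·1 = -80
  -X*Y*Z ↦ -1·10·2·8 = -160
  -X*Z**2 ↦ -1·10·1·64 = -640
  -2*Y**3 ↦ -2·1·8·1 = -16
  3*Y**2*Z ↦ 3·1·4·8 = 96
  -3*Y*Z**2 ↦ -3·1·2·64 = -384
  -3*Z**3 ↦ -3·1·1·512 = -1536
Sum: F(10, 2, 8) = (3000) + (600) + (800) + (-80) + (-160) + (-640) + (-16) + (96) + (-384) + (-1536) = 1680.
Reducing mod 11: 1680 ≡ 8 (mod 11).
Since F(a, b, c) ≡ 8 ≠ 0 (mod 11), P does NOT lie on the curve.


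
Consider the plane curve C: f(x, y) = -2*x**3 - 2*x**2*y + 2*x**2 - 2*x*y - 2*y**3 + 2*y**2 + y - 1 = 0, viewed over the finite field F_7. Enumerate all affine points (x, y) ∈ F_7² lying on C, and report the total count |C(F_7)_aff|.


Affine F_7-points: {(0, 1), (0, 2), (0, 5), (3, 2)}; count = 4.

For each of the 49 pairs (x, y) ∈ F_7², evaluate f(x, y) mod 7. Record the zeros.
  x = 0: [0↦6, 1↦0, 2↦0, 3↦1, 4↦5, 5↦0, 6↦2]  zeros at y ∈ {1, 2, 5}
  x = 1: [0↦6, 1↦3, 2↦6, 3↦3, 4↦3, 5↦1, 6↦6]  zeros at y ∈ ∅
  x = 2: [0↦5, 1↦1, 2↦3, 3↦6, 4↦5, 5↦2, 6↦6]  zeros at y ∈ ∅
  x = 3: [0↦5, 1↦3, 2↦0, 3↦5, 4↦6, 5↦5, 6↦4]  zeros at y ∈ {2}
  x = 4: [0↦1, 1↦4, 2↦6, 3↦2, 4↦1, 5↦5, 6↦2]  zeros at y ∈ ∅
  x = 5: [0↦2, 1↦6, 2↦2, 3↦6, 4↦6, 5↦4, 6↦2]  zeros at y ∈ ∅
  x = 6: [0↦3, 1↦4, 2↦4, 3↦5, 4↦2, 5↦4, 6↦6]  zeros at y ∈ ∅
Collecting zeros: affine points = {(0, 1), (0, 2), (0, 5), (3, 2)}.
Total count |C(F_7)_aff| = 4.


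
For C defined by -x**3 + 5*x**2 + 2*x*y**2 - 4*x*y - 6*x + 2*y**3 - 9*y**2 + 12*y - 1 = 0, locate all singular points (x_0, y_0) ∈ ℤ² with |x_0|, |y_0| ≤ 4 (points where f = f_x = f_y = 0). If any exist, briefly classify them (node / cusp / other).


Singular points: {(2, 1)}; classification: node.

Compute partial derivatives:
  f_x = -3*x**2 + 10*x + 2*y**2 - 4*y - 6.
  f_y = 4*x*y - 4*x + 6*y**2 - 18*y + 12.
Scan x_0 ∈ {−4, ..., 4}. For each x_0, f_y(x_0, y) is a polynomial in y; find its integer roots y ∈ {−4, ..., 4}, then test f_x and f at those candidates.
  x = -4: f_y(-4, y) = 6*y**2 - 34*y + 28; vanishes at y ∈ {1}. (-4, 1): f_x = -96 ≠ 0.
  x = -3: f_y(-3, y) = 6*y**2 - 30*y + 24; vanishes at y ∈ {1, 4}. (-3, 1): f_x = -65 ≠ 0; (-3, 4): f_x = -47 ≠ 0.
  x = -2: f_y(-2, y) = 6*y**2 - 26*y + 20; vanishes at y ∈ {1}. (-2, 1): f_x = -40 ≠ 0.
  x = -1: f_y(-1, y) = 6*y**2 - 22*y + 16; vanishes at y ∈ {1}. (-1, 1): f_x = -21 ≠ 0.
  x = 0: f_y(0, y) = 6*y**2 - 18*y + 12; vanishes at y ∈ {1, 2}. (0, 1): f_x = -8 ≠ 0; (0, 2): f_x = -6 ≠ 0.
  x = 1: f_y(1, y) = 6*y**2 - 14*y + 8; vanishes at y ∈ {1}. (1, 1): f_x = -1 ≠ 0.
  x = 2: f_y(2, y) = 6*y**2 - 10*y + 4; vanishes at y ∈ {1}. (2, 1): f_x = 0, f = 0 — SINGULAR.
  x = 3: f_y(3, y) = 6*y**2 - 6*y; vanishes at y ∈ {0, 1}. (3, 0): f_x = -3 ≠ 0; (3, 1): f_x = -5 ≠ 0.
  x = 4: f_y(4, y) = 6*y**2 - 2*y - 4; vanishes at y ∈ {1}. (4, 1): f_x = -16 ≠ 0.
Only singular point on the grid: (2, 1).
Classify: substitute x = 2 + u, y = 1 + v and expand: f = -u**3 - u**2 + 2*u*v**2 + 2*v**3 + v**2.
No constant or linear terms (consistent with a singular point). Quadratic part: -u**2 + v**2. Cubic part: -u**3 + 2*u*v**2 + 2*v**3.
The quadratic part v**2 - u**2 = (v − u)(v + u) splits into two distinct linear factors, so there are two distinct tangent lines y − 1 = ±(x − 2) — this is a node (ordinary double point).
Classification: node.


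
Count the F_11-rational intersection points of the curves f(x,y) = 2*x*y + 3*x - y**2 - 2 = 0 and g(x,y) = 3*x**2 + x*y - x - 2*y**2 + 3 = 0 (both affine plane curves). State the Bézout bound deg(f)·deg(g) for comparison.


Common zeros: {(3, 10), (5, 9), (8, 0)}; count = 3; Bézout bound = 4.

deg(f) = 2, deg(g) = 2, so Bézout bound = 4.
Scan x ∈ F_11. For each x, list the y ∈ F_11 with f(x, y) ≡ 0 and those with g(x, y) ≡ 0 (mod 11); the common zeros in that column are the intersection.
  x = 0: f ≡ 0 at y ∈ {3, 8}; g ≡ 0 at y ∈ ∅; common: ∅.
  x = 1: f ≡ 0 at y ∈ ∅; g ≡ 0 at y ∈ ∅; common: ∅.
  x = 2: f ≡ 0 at y ∈ ∅; g ≡ 0 at y ∈ {4, 8}; common: ∅.
  x = 3: f ≡ 0 at y ∈ {7, 10}; g ≡ 0 at y ∈ {8, 10}; common: {10}.
  x = 4: f ≡ 0 at y ∈ {2, 6}; g ≡ 0 at y ∈ ∅; common: ∅.
  x = 5: f ≡ 0 at y ∈ {1, 9}; g ≡ 0 at y ∈ {9, 10}; common: {9}.
  x = 6: f ≡ 0 at y ∈ ∅; g ≡ 0 at y ∈ ∅; common: ∅.
  x = 7: f ≡ 0 at y ∈ ∅; g ≡ 0 at y ∈ {0, 9}; common: ∅.
  x = 8: f ≡ 0 at y ∈ {0, 5}; g ≡ 0 at y ∈ {0, 4}; common: {0}.
  x = 9: f ≡ 0 at y ∈ ∅; g ≡ 0 at y ∈ ∅; common: ∅.
  x = 10: f ≡ 0 at y ∈ ∅; g ≡ 0 at y ∈ ∅; common: ∅.
Collecting: common zeros = {(3, 10), (5, 9), (8, 0)}, so the count is 3.
Comparison with the Bézout bound: 3 ≤ 4 = deg(f)·deg(g), as expected for curves with no common component (the affine F_11-count falls short of the bound because intersections may lie at infinity, over extension fields, or carry multiplicity).


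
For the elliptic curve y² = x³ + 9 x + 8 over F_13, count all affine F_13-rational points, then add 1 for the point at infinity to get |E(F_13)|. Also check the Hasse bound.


Affine points = {(3, 6), (3, 7), (4, 2), (4, 11), (5, 3), (5, 10), (9, 5), (9, 8)}; affine count = 8; |E(F_13)| = 9.

Discriminant check: Δ ∝ 4a³ + 27b² = 4·9³ + 27·8² = 4·729 + 27·64 ≡ 3 (mod 13). Nonzero ⇒ E is nonsingular.
For each x ∈ F_13, compute rhs = x³ + 9·x + 8 mod 13, then count y ∈ F_13 with y² ≡ rhs.
  x = 0: rhs = 8, matching y values: none (0 points).
  x = 1: rhs = 5, matching y values: none (0 points).
  x = 2: rhs = 8, matching y values: none (0 points).
  x = 3: rhs = 10, matching y values: 6, 7 (2 points).
  x = 4: rhs = 4, matching y values: 2, 11 (2 points).
  x = 5: rhs = 9, matching y values: 3, 10 (2 points).
  x = 6: rhs = 5, matching y values: none (0 points).
  x = 7: rhs = 11, matching y values: none (0 points).
  x = 8: rhs = 7, matching y values: none (0 points).
  x = 9: rhs = 12, matching y values: 5, 8 (2 points).
  x = 10: rhs = 6, matching y values: none (0 points).
  x = 11: rhs = 8, matching y values: none (0 points).
  x = 12: rhs = 11, matching y values: none (0 points).
Total affine count: 8.
Full point count |E(F_13)| = 8 + 1 = 9.
Hasse bound: |9 − (13+1)| = |-5| = 5 ≤ 2√13 ≈ 7.2111 ✓.


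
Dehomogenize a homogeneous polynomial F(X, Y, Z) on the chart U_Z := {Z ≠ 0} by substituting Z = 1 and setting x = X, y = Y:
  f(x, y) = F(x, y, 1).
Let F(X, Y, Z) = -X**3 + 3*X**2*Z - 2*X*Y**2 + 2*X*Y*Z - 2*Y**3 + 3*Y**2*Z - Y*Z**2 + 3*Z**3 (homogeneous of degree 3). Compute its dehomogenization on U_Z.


f(x, y) = -x**3 + 3*x**2 - 2*x*y**2 + 2*x*y - 2*y**3 + 3*y**2 - y + 3

On U_Z we set Z = 1. Each monomial c·X^i·Y^j·Z^k in F becomes c·x^i·y^j·1^k = c·x^i·y^j.
Substituting Z = 1: F(X, Y, 1) = -x**3 + 3*x**2 - 2*x*y**2 + 2*x*y - 2*y**3 + 3*y**2 - y + 3.
Note: deg(f) ≤ deg(F) = 3; strict inequality happens when F is divisible by Z (lost terms).


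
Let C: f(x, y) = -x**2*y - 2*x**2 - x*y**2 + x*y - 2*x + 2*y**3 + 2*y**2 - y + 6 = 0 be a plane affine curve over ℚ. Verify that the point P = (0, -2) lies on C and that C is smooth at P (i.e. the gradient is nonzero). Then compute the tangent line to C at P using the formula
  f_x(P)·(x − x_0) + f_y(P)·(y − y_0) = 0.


Tangent line at P: -8*x + 15*y + 30 = 0.

Step 1: f(0, -2) = 0, so P lies on C.
Step 2: partial derivatives
  f_x(x, y) = -2*x*y - 4*x - y**2 + y - 2, f_y(x, y) = -x**2 - 2*x*y + x + 6*y**2 + 4*y - 1.
  f_x(P) = -8, f_y(P) = 15 (gradient nonzero, so P is smooth).
Step 3: tangent line at P: -8·(x − 0) + 15·(y − -2) = 0.
Expanding: -8*x + 15*y + 30 = 0.


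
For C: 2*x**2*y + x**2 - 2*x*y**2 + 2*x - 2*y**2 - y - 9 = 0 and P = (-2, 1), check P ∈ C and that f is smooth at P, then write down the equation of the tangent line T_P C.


Tangent line at P: -12*x + 11*y - 35 = 0.

Step 1: f(-2, 1) = 0, so P lies on C.
Step 2: partial derivatives
  f_x(x, y) = 4*x*y + 2*x - 2*y**2 + 2, f_y(x, y) = 2*x**2 - 4*x*y - 4*y - 1.
  f_x(P) = -12, f_y(P) = 11 (gradient nonzero, so P is smooth).
Step 3: tangent line at P: -12·(x − -2) + 11·(y − 1) = 0.
Expanding: -12*x + 11*y - 35 = 0.


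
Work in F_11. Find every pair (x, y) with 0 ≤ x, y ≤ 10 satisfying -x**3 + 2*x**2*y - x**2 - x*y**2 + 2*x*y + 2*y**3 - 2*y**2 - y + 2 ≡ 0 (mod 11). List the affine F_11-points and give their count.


Affine F_11-points: {(0, 7), (1, 0), (3, 3), (4, 4), (7, 1), (7, 8), (9, 1), (10, 3), (10, 4), (10, 10)}; count = 10.

For each of the 121 pairs (x, y) ∈ F_11², evaluate f(x, y) mod 11. Record the zeros.
  x = 0: [0↦2, 1↦1, 2↦8, 3↦2, 4↦6, 5↦10, 6↦4, 7↦0, 8↦10, 9↦2, 10↦10]  zeros at y ∈ {7}
  x = 1: [0↦0, 1↦2, 2↦10, 3↦3, 4↦4, 5↦3, 6↦1, 7↦10, 8↦9, 9↦10, 10↦3]  zeros at y ∈ {0}
  x = 2: [0↦1, 1↦10, 2↦1, 3↦8, 4↦10, 5↦8, 6↦3, 7↦7, 8↦10, 9↦2, 10↦6]  zeros at y ∈ ∅
  x = 3: [0↦10, 1↦8, 2↦8, 3↦0, 4↦7, 5↦8, 6↦4, 7↦7, 8↦7, 9↦5, 10↦2]  zeros at y ∈ {3}
  x = 4: [0↦10, 1↦1, 2↦3, 3↦6, 4↦0, 5↦8, 6↦9, 7↦4, 8↦5, 9↦2, 10↦7]  zeros at y ∈ {4}
  x = 5: [0↦6, 1↦5, 2↦2, 3↦9, 4↦5, 5↦2, 6↦1, 7↦3, 8↦9, 9↦9, 10↦4]  zeros at y ∈ ∅
  x = 6: [0↦3, 1↦3, 2↦10, 3↦3, 4↦5, 5↦6, 6↦7, 7↦9, 8↦2, 9↦9, 10↦9]  zeros at y ∈ ∅
  x = 7: [0↦6, 1↦0, 2↦10, 3↦4, 4↦5, 5↦3, 6↦10, 7↦5, 8↦0, 9↦7, 10↦5]  zeros at y ∈ {1, 8}
  x = 8: [0↦9, 1↦1, 2↦7, 3↦6, 4↦10, 5↦9, 6↦4, 7↦7, 8↦8, 9↦8, 10↦8]  zeros at y ∈ ∅
  x = 9: [0↦6, 1↦0, 2↦6, 3↦3, 4↦3, 5↦7, 6↦5, 7↦9, 8↦9, 9↦6, 10↦1]  zeros at y ∈ {1}
  x = 10: [0↦2, 1↦2, 2↦1, 3↦0, 4↦0, 5↦2, 6↦7, 7↦5, 8↦8, 9↦6, 10↦0]  zeros at y ∈ {3, 4, 10}
Collecting zeros: affine points = {(0, 7), (1, 0), (3, 3), (4, 4), (7, 1), (7, 8), (9, 1), (10, 3), (10, 4), (10, 10)}.
Total count |C(F_11)_aff| = 10.


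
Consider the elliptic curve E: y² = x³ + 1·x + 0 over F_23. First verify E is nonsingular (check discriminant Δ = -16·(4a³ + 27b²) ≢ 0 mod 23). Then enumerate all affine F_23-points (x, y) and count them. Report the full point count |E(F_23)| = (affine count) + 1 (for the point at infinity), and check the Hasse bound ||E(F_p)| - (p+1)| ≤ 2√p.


Affine points = {(0, 0), (1, 5), (1, 18), (9, 5), (9, 18), (11, 10), (11, 13), (13, 5), (13, 18), (15, 3), (15, 20), (16, 8), (16, 15), (17, 10), (17, 13), (18, 10), (18, 13), (19, 1), (19, 22), (20, 4), (20, 19), (21, 6), (21, 17)}; affine count = 23; |E(F_23)| = 24.

Discriminant check: Δ ∝ 4a³ + 27b² = 4·1³ + 27·0² = 4·1 + 27·0 ≡ 4 (mod 23). Nonzero ⇒ E is nonsingular.
For each x ∈ F_23, compute rhs = x³ + 1·x + 0 mod 23, then count y ∈ F_23 with y² ≡ rhs.
  x = 0: rhs = 0, matching y values: 0 (1 points).
  x = 1: rhs = 2, matching y values: 5, 18 (2 points).
  x = 2: rhs = 10, matching y values: none (0 points).
  x = 3: rhs = 7, matching y values: none (0 points).
  x = 4: rhs = 22, matching y values: none (0 points).
  x = 5: rhs = 15, matching y values: none (0 points).
  x = 6: rhs = 15, matching y values: none (0 points).
  x = 7: rhs = 5, matching y values: none (0 points).
  x = 8: rhs = 14, matching y values: none (0 points).
  x = 9: rhs = 2, matching y values: 5, 18 (2 points).
  x = 10: rhs = 21, matching y values: none (0 points).
  x = 11: rhs = 8, matching y values: 10, 13 (2 points).
  x = 12: rhs = 15, matching y values: none (0 points).
  x = 13: rhs = 2, matching y values: 5, 18 (2 points).
  x = 14: rhs = 21, matching y values: none (0 points).
  x = 15: rhs = 9, matching y values: 3, 20 (2 points).
  x = 16: rhs = 18, matching y values: 8, 15 (2 points).
  x = 17: rhs = 8, matching y values: 10, 13 (2 points).
  x = 18: rhs = 8, matching y values: 10, 13 (2 points).
  x = 19: rhs = 1, matching y values: 1, 22 (2 points).
  x = 20: rhs = 16, matching y values: 4, 19 (2 points).
  x = 21: rhs = 13, matching y values: 6, 17 (2 points).
  x = 22: rhs = 21, matching y values: none (0 points).
Total affine count: 23.
Full point count |E(F_23)| = 23 + 1 = 24.
Hasse bound: |24 − (23+1)| = |0| = 0 ≤ 2√23 ≈ 9.5917 ✓.


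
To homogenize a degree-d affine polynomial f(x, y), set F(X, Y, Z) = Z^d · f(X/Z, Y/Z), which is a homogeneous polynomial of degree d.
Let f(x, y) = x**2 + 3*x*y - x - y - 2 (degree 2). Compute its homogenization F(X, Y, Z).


F(X, Y, Z) = X**2 + 3*X*Y - X*Z - Y*Z - 2*Z**2

deg(f) = 2.
Substitute x = X/Z, y = Y/Z into f, then multiply by Z^2.
  monomial 1·x^2·y^0 ↦ 1·X^2·Y^0·Z^0.
  monomial 3·x^1·y^1 ↦ 3·X^1·Y^1·Z^0.
  monomial -1·x^1·y^0 ↦ -1·X^1·Y^0·Z^1.
  monomial -1·x^0·y^1 ↦ -1·X^0·Y^1·Z^1.
  monomial -2·x^0·y^0 ↦ -2·X^0·Y^0·Z^2.
Collecting: F(X, Y, Z) = X**2 + 3*X*Y - X*Z - Y*Z - 2*Z**2.


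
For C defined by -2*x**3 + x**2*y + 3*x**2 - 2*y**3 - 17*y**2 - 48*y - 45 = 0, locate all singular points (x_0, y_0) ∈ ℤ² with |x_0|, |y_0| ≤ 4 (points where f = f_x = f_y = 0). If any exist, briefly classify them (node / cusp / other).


Singular points: {(0, -3)}; classification: cusp.

Compute partial derivatives:
  f_x = -6*x**2 + 2*x*y + 6*x.
  f_y = x**2 - 6*y**2 - 34*y - 48.
Scan x_0 ∈ {−4, ..., 4}. For each x_0, f_y(x_0, y) is a polynomial in y; find its integer roots y ∈ {−4, ..., 4}, then test f_x and f at those candidates.
  x = -4: f_y(-4, y) = -6*y**2 - 34*y - 32; no integer root y with |y| ≤ 4.
  x = -3: f_y(-3, y) = -6*y**2 - 34*y - 39; no integer root y with |y| ≤ 4.
  x = -2: f_y(-2, y) = -6*y**2 - 34*y - 44; vanishes at y ∈ {-2}. (-2, -2): f_x = -28 ≠ 0.
  x = -1: f_y(-1, y) = -6*y**2 - 34*y - 47; no integer root y with |y| ≤ 4.
  x = 0: f_y(0, y) = -6*y**2 - 34*y - 48; vanishes at y ∈ {-3}. (0, -3): f_x = 0, f = 0 — SINGULAR.
  x = 1: f_y(1, y) = -6*y**2 - 34*y - 47; no integer root y with |y| ≤ 4.
  x = 2: f_y(2, y) = -6*y**2 - 34*y - 44; vanishes at y ∈ {-2}. (2, -2): f_x = -20 ≠ 0.
  x = 3: f_y(3, y) = -6*y**2 - 34*y - 39; no integer root y with |y| ≤ 4.
  x = 4: f_y(4, y) = -6*y**2 - 34*y - 32; no integer root y with |y| ≤ 4.
Only singular point on the grid: (0, -3).
Classify: substitute x = 0 + u, y = -3 + v and expand: f = -2*u**3 + u**2*v - 2*v**3 + v**2.
No constant or linear terms (consistent with a singular point). Quadratic part: v**2. Cubic part: -2*u**3 + u**2*v - 2*v**3.
The quadratic part v**2 is a perfect square, so there is a single (double) tangent line v = 0, i.e. y = -3. Restricting the cubic part to that line (v = 0) leaves -2*u**3 ≠ 0, so f is not divisible by v and the branch is v² ≈ 2*u**3 to lowest order — this is a cusp.
Classification: cusp.


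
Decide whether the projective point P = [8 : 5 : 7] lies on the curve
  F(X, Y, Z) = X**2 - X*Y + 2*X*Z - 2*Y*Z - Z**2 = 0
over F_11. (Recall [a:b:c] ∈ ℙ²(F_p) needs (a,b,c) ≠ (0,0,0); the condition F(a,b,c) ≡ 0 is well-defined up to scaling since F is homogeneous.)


F(8,5,7) ≡ 6 (mod 11); P is NOT on the curve.

Evaluate F(8, 5, 7) term-by-term (mod 11).
  X**2 ↦ 1·64·1·1 = 64
  -X*Y ↦ -1·8·5·1 = -40
  2*X*Z ↦ 2·8·1·7 = 112
  -2*Y*Z ↦ -2·1·5·7 = -70
  -Z**2 ↦ -1·1·1·49 = -49
Sum: F(8, 5, 7) = (64) + (-40) + (112) + (-70) + (-49) = 17.
Reducing mod 11: 17 ≡ 6 (mod 11).
Since F(a, b, c) ≡ 6 ≠ 0 (mod 11), P does NOT lie on the curve.


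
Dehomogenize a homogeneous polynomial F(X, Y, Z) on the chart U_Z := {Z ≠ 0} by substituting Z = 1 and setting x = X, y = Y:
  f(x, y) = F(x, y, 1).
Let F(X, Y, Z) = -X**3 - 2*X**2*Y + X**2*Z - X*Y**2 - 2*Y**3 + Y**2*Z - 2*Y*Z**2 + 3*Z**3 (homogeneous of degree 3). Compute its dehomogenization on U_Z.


f(x, y) = -x**3 - 2*x**2*y + x**2 - x*y**2 - 2*y**3 + y**2 - 2*y + 3

On U_Z we set Z = 1. Each monomial c·X^i·Y^j·Z^k in F becomes c·x^i·y^j·1^k = c·x^i·y^j.
Substituting Z = 1: F(X, Y, 1) = -x**3 - 2*x**2*y + x**2 - x*y**2 - 2*y**3 + y**2 - 2*y + 3.
Note: deg(f) ≤ deg(F) = 3; strict inequality happens when F is divisible by Z (lost terms).


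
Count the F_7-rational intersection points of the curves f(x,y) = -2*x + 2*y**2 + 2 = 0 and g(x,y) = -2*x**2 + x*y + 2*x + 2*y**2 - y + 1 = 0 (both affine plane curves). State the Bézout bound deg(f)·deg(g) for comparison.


Common zeros: {(2, 1)}; count = 1; Bézout bound = 4.

deg(f) = 2, deg(g) = 2, so Bézout bound = 4.
Scan x ∈ F_7. For each x, list the y ∈ F_7 with f(x, y) ≡ 0 and those with g(x, y) ≡ 0 (mod 7); the common zeros in that column are the intersection.
  x = 0: f ≡ 0 at y ∈ ∅; g ≡ 0 at y ∈ {2}; common: ∅.
  x = 1: f ≡ 0 at y ∈ {0}; g ≡ 0 at y ∈ ∅; common: ∅.
  x = 2: f ≡ 0 at y ∈ {1, 6}; g ≡ 0 at y ∈ {1, 2}; common: {1}.
  x = 3: f ≡ 0 at y ∈ {3, 4}; g ≡ 0 at y ∈ {1, 5}; common: ∅.
  x = 4: f ≡ 0 at y ∈ ∅; g ≡ 0 at y ∈ {4, 5}; common: ∅.
  x = 5: f ≡ 0 at y ∈ {2, 5}; g ≡ 0 at y ∈ ∅; common: ∅.
  x = 6: f ≡ 0 at y ∈ ∅; g ≡ 0 at y ∈ {4}; common: ∅.
Collecting: common zeros = {(2, 1)}, so the count is 1.
Comparison with the Bézout bound: 1 ≤ 4 = deg(f)·deg(g), as expected for curves with no common component (the affine F_7-count falls short of the bound because intersections may lie at infinity, over extension fields, or carry multiplicity).


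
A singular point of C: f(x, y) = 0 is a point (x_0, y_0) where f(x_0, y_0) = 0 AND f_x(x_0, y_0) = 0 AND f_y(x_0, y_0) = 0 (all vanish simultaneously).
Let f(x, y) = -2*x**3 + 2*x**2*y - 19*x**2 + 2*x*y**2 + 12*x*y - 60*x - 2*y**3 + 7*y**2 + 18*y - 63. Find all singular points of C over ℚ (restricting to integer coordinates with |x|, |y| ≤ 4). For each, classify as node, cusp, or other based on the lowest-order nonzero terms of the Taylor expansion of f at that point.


Singular points: {(-3, 0)}; classification: node.

Compute partial derivatives:
  f_x = -6*x**2 + 4*x*y - 38*x + 2*y**2 + 12*y - 60.
  f_y = 2*x**2 + 4*x*y + 12*x - 6*y**2 + 14*y + 18.
Scan x_0 ∈ {−4, ..., 4}. For each x_0, f_y(x_0, y) is a polynomial in y; find its integer roots y ∈ {−4, ..., 4}, then test f_x and f at those candidates.
  x = -4: f_y(-4, y) = -6*y**2 - 2*y + 2; no integer root y with |y| ≤ 4.
  x = -3: f_y(-3, y) = -6*y**2 + 2*y; vanishes at y ∈ {0}. (-3, 0): f_x = 0, f = 0 — SINGULAR.
  x = -2: f_y(-2, y) = -6*y**2 + 6*y + 2; no integer root y with |y| ≤ 4.
  x = -1: f_y(-1, y) = -6*y**2 + 10*y + 8; no integer root y with |y| ≤ 4.
  x = 0: f_y(0, y) = -6*y**2 + 14*y + 18; no integer root y with |y| ≤ 4.
  x = 1: f_y(1, y) = -6*y**2 + 18*y + 32; no integer root y with |y| ≤ 4.
  x = 2: f_y(2, y) = -6*y**2 + 22*y + 50; no integer root y with |y| ≤ 4.
  x = 3: f_y(3, y) = -6*y**2 + 26*y + 72; no integer root y with |y| ≤ 4.
  x = 4: f_y(4, y) = -6*y**2 + 30*y + 98; no integer root y with |y| ≤ 4.
Only singular point on the grid: (-3, 0).
Classify: substitute x = -3 + u, y = 0 + v and expand: f = -2*u**3 + 2*u**2*v - u**2 + 2*u*v**2 - 2*v**3 + v**2.
No constant or linear terms (consistent with a singular point). Quadratic part: -u**2 + v**2. Cubic part: -2*u**3 + 2*u**2*v + 2*u*v**2 - 2*v**3.
The quadratic part v**2 - u**2 = (v − u)(v + u) splits into two distinct linear factors, so there are two distinct tangent lines y − 0 = ±(x − -3) — this is a node (ordinary double point).
Classification: node.


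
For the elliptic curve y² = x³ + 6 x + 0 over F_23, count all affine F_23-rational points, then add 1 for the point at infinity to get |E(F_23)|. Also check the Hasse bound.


Affine points = {(0, 0), (8, 10), (8, 13), (9, 1), (9, 22), (10, 5), (10, 18), (12, 11), (12, 12), (16, 11), (16, 12), (17, 1), (17, 22), (18, 11), (18, 12), (19, 2), (19, 21), (20, 1), (20, 22), (21, 7), (21, 16), (22, 4), (22, 19)}; affine count = 23; |E(F_23)| = 24.

Discriminant check: Δ ∝ 4a³ + 27b² = 4·6³ + 27·0² = 4·216 + 27·0 ≡ 13 (mod 23). Nonzero ⇒ E is nonsingular.
For each x ∈ F_23, compute rhs = x³ + 6·x + 0 mod 23, then count y ∈ F_23 with y² ≡ rhs.
  x = 0: rhs = 0, matching y values: 0 (1 points).
  x = 1: rhs = 7, matching y values: none (0 points).
  x = 2: rhs = 20, matching y values: none (0 points).
  x = 3: rhs = 22, matching y values: none (0 points).
  x = 4: rhs = 19, matching y values: none (0 points).
  x = 5: rhs = 17, matching y values: none (0 points).
  x = 6: rhs = 22, matching y values: none (0 points).
  x = 7: rhs = 17, matching y values: none (0 points).
  x = 8: rhs = 8, matching y values: 10, 13 (2 points).
  x = 9: rhs = 1, matching y values: 1, 22 (2 points).
  x = 10: rhs = 2, matching y values: 5, 18 (2 points).
  x = 11: rhs = 17, matching y values: none (0 points).
  x = 12: rhs = 6, matching y values: 11, 12 (2 points).
  x = 13: rhs = 21, matching y values: none (0 points).
  x = 14: rhs = 22, matching y values: none (0 points).
  x = 15: rhs = 15, matching y values: none (0 points).
  x = 16: rhs = 6, matching y values: 11, 12 (2 points).
  x = 17: rhs = 1, matching y values: 1, 22 (2 points).
  x = 18: rhs = 6, matching y values: 11, 12 (2 points).
  x = 19: rhs = 4, matching y values: 2, 21 (2 points).
  x = 20: rhs = 1, matching y values: 1, 22 (2 points).
  x = 21: rhs = 3, matching y values: 7, 16 (2 points).
  x = 22: rhs = 16, matching y values: 4, 19 (2 points).
Total affine count: 23.
Full point count |E(F_23)| = 23 + 1 = 24.
Hasse bound: |24 − (23+1)| = |0| = 0 ≤ 2√23 ≈ 9.5917 ✓.


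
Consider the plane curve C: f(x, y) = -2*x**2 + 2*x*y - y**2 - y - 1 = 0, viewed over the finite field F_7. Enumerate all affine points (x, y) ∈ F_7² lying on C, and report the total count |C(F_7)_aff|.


Affine F_7-points: {(0, 2), (0, 4), (2, 1), (2, 2), (4, 3), (4, 4), (6, 1), (6, 3)}; count = 8.

For each of the 49 pairs (x, y) ∈ F_7², evaluate f(x, y) mod 7. Record the zeros.
  x = 0: [0↦6, 1↦4, 2↦0, 3↦1, 4↦0, 5↦4, 6↦6]  zeros at y ∈ {2, 4}
  x = 1: [0↦4, 1↦4, 2↦2, 3↦5, 4↦6, 5↦5, 6↦2]  zeros at y ∈ ∅
  x = 2: [0↦5, 1↦0, 2↦0, 3↦5, 4↦1, 5↦2, 6↦1]  zeros at y ∈ {1, 2}
  x = 3: [0↦2, 1↦6, 2↦1, 3↦1, 4↦6, 5↦2, 6↦3]  zeros at y ∈ ∅
  x = 4: [0↦2, 1↦1, 2↦5, 3↦0, 4↦0, 5↦5, 6↦1]  zeros at y ∈ {3, 4}
  x = 5: [0↦5, 1↦6, 2↦5, 3↦2, 4↦4, 5↦4, 6↦2]  zeros at y ∈ ∅
  x = 6: [0↦4, 1↦0, 2↦1, 3↦0, 4↦4, 5↦6, 6↦6]  zeros at y ∈ {1, 3}
Collecting zeros: affine points = {(0, 2), (0, 4), (2, 1), (2, 2), (4, 3), (4, 4), (6, 1), (6, 3)}.
Total count |C(F_7)_aff| = 8.


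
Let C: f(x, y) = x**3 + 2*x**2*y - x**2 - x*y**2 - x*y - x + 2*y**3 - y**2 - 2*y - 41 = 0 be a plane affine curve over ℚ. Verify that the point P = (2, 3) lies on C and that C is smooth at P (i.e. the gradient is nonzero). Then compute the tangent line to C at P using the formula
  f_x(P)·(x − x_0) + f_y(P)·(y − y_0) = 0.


Tangent line at P: 19*x + 40*y - 158 = 0.

Step 1: f(2, 3) = 0, so P lies on C.
Step 2: partial derivatives
  f_x(x, y) = 3*x**2 + 4*x*y - 2*x - y**2 - y - 1, f_y(x, y) = 2*x**2 - 2*x*y - x + 6*y**2 - 2*y - 2.
  f_x(P) = 19, f_y(P) = 40 (gradient nonzero, so P is smooth).
Step 3: tangent line at P: 19·(x − 2) + 40·(y − 3) = 0.
Expanding: 19*x + 40*y - 158 = 0.
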